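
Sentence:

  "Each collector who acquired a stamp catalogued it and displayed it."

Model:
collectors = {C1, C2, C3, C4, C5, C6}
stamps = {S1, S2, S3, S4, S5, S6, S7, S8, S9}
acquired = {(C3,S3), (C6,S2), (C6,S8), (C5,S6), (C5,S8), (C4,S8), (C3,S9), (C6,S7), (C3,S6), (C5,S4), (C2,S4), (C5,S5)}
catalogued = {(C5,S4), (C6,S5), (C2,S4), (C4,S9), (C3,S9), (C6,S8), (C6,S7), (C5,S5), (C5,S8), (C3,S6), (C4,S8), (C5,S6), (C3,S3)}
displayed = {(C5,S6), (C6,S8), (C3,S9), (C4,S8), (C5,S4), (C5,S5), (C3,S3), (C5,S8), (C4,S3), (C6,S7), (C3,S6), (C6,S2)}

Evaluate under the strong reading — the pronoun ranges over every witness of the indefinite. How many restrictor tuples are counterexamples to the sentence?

"it" takes "a stamp" as antecedent — a donkey pronoun bound across the clause boundary.
Strong reading: for every (c,s) with acquired(c,s), catalogued(c,s) ∧ displayed(c,s).
Restrictor pairs: (C2,S4) ✗  (C3,S3) ✓  (C3,S6) ✓  (C3,S9) ✓  (C4,S8) ✓  (C5,S4) ✓  (C5,S5) ✓  (C5,S6) ✓  (C5,S8) ✓  (C6,S2) ✗  (C6,S7) ✓  (C6,S8) ✓
Counterexamples (restrictor pairs failing the scope): 2.

2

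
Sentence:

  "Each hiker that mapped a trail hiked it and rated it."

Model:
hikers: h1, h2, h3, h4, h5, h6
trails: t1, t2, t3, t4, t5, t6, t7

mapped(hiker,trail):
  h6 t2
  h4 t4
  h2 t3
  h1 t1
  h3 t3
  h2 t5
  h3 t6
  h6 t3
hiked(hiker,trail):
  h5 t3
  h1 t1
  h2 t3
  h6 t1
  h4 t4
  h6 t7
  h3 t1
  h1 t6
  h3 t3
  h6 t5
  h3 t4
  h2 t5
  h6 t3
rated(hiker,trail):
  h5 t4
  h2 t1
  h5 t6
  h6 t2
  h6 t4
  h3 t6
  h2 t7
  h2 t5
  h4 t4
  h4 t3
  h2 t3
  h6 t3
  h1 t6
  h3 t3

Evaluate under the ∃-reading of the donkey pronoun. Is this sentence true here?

False

"it" takes "a trail" as antecedent — a donkey pronoun bound across the clause boundary.
Weak reading: every hiker h with some mapped-trail has at least one mapped-trail t such that hiked(h,t) ∧ rated(h,t).
Per hiker: h1:✗  h2:✓  h3:✓  h4:✓  h6:✓
h1 has no witness among its mapped-trails.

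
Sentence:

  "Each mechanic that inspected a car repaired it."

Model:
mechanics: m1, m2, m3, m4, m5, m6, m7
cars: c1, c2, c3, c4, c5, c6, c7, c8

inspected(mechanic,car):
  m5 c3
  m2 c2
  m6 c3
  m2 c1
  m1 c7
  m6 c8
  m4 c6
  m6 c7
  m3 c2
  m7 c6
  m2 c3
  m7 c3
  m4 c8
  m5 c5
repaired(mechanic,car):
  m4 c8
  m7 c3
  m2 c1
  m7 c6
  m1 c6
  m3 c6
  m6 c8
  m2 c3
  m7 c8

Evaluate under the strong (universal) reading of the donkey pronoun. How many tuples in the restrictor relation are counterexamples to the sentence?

"it" takes "a car" as antecedent — a donkey pronoun bound across the clause boundary.
Strong reading: for every (m,c) with inspected(m,c), repaired(m,c).
Restrictor pairs: (m1,c7) ✗  (m2,c1) ✓  (m2,c2) ✗  (m2,c3) ✓  (m3,c2) ✗  (m4,c6) ✗  (m4,c8) ✓  (m5,c3) ✗  (m5,c5) ✗  (m6,c3) ✗  (m6,c7) ✗  (m6,c8) ✓  (m7,c3) ✓  (m7,c6) ✓
Counterexamples (restrictor pairs failing the scope): 8.

8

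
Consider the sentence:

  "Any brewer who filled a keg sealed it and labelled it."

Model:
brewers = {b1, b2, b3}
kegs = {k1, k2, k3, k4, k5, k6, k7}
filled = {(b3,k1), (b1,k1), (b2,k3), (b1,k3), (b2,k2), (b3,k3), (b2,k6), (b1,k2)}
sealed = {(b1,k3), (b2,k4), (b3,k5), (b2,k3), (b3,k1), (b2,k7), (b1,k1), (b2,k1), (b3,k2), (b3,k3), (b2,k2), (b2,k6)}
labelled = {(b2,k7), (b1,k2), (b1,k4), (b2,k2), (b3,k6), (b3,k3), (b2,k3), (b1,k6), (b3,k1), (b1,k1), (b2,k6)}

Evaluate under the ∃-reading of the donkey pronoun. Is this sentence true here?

"it" takes "a keg" as antecedent — a donkey pronoun bound across the clause boundary.
Weak reading: every brewer b with some filled-keg has at least one filled-keg k such that sealed(b,k) ∧ labelled(b,k).
Per brewer: b1:✓  b2:✓  b3:✓
Every brewer in the restrictor has a witness.

True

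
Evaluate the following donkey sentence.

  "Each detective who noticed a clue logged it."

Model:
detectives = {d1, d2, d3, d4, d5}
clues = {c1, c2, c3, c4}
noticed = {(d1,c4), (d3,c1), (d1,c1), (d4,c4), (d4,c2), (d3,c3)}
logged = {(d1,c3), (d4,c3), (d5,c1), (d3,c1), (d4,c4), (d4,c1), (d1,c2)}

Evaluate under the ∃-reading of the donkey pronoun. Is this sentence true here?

False

"it" takes "a clue" as antecedent — a donkey pronoun bound across the clause boundary.
Weak reading: every detective d with some noticed-clue has at least one noticed-clue c such that logged(d,c).
Per detective: d1:✗  d3:✓  d4:✓
d1 has no witness among its noticed-clues.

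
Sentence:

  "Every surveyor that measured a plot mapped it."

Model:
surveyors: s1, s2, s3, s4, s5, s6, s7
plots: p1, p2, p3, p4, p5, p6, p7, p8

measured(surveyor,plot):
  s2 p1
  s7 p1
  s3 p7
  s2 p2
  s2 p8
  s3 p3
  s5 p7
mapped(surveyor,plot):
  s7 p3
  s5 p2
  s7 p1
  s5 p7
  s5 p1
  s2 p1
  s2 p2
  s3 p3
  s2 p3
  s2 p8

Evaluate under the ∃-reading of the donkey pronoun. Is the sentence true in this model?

True

"it" takes "a plot" as antecedent — a donkey pronoun bound across the clause boundary.
Weak reading: every surveyor s with some measured-plot has at least one measured-plot p such that mapped(s,p).
Per surveyor: s2:✓  s3:✓  s5:✓  s7:✓
Every surveyor in the restrictor has a witness.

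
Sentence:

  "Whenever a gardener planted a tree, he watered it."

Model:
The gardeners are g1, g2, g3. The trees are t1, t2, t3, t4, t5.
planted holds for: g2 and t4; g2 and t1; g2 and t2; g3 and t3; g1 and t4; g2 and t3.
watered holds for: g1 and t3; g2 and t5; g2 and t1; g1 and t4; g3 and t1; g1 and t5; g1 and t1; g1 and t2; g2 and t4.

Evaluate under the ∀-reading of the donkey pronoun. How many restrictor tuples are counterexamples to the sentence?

"it" takes "a tree" as antecedent — a donkey pronoun bound across the clause boundary.
Strong reading: for every (g,t) with planted(g,t), watered(g,t).
Restrictor pairs: (g1,t4) ✓  (g2,t1) ✓  (g2,t2) ✗  (g2,t3) ✗  (g2,t4) ✓  (g3,t3) ✗
Counterexamples (restrictor pairs failing the scope): 3.

3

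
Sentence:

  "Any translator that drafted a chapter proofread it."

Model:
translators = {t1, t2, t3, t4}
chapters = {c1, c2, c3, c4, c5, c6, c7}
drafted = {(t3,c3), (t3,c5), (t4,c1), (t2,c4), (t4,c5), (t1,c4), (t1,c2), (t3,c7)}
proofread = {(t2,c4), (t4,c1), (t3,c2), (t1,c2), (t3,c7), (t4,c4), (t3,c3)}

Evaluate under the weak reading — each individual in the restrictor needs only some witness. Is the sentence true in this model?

True

"it" takes "a chapter" as antecedent — a donkey pronoun bound across the clause boundary.
Weak reading: every translator t with some drafted-chapter has at least one drafted-chapter c such that proofread(t,c).
Per translator: t1:✓  t2:✓  t3:✓  t4:✓
Every translator in the restrictor has a witness.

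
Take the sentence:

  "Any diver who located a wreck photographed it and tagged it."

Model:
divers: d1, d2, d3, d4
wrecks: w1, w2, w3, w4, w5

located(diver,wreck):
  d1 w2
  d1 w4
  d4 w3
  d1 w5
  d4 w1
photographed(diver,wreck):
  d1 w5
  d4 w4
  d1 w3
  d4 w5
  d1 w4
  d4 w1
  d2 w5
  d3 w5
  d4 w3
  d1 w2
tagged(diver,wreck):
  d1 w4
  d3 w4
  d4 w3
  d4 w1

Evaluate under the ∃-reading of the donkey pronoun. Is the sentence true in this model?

"it" takes "a wreck" as antecedent — a donkey pronoun bound across the clause boundary.
Weak reading: every diver d with some located-wreck has at least one located-wreck w such that photographed(d,w) ∧ tagged(d,w).
Per diver: d1:✓  d4:✓
Every diver in the restrictor has a witness.

True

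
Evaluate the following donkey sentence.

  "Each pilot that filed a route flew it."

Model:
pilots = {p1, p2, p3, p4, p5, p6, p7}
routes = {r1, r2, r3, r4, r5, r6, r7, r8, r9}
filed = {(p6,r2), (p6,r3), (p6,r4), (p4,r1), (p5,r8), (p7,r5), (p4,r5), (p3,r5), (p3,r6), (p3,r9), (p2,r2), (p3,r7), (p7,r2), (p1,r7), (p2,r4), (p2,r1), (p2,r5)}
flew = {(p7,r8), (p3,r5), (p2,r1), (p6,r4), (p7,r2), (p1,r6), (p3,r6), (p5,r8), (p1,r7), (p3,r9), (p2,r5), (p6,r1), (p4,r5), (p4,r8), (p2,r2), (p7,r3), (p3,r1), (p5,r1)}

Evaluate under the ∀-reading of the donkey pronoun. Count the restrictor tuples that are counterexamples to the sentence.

6

"it" takes "a route" as antecedent — a donkey pronoun bound across the clause boundary.
Strong reading: for every (p,r) with filed(p,r), flew(p,r).
Restrictor pairs: (p1,r7) ✓  (p2,r1) ✓  (p2,r2) ✓  (p2,r4) ✗  (p2,r5) ✓  (p3,r5) ✓  (p3,r6) ✓  (p3,r7) ✗  (p3,r9) ✓  (p4,r1) ✗  (p4,r5) ✓  (p5,r8) ✓  (p6,r2) ✗  (p6,r3) ✗  (p6,r4) ✓  (p7,r2) ✓  (p7,r5) ✗
Counterexamples (restrictor pairs failing the scope): 6.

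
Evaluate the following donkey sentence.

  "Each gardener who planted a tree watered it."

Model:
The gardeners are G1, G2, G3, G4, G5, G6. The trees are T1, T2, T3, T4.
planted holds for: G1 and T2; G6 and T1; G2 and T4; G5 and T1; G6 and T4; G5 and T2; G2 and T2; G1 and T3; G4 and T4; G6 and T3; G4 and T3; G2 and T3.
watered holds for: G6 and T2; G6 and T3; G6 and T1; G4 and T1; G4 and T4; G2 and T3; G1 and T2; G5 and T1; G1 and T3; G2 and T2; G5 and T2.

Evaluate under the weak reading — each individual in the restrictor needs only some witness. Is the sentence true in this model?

"it" takes "a tree" as antecedent — a donkey pronoun bound across the clause boundary.
Weak reading: every gardener g with some planted-tree has at least one planted-tree t such that watered(g,t).
Per gardener: G1:✓  G2:✓  G4:✓  G5:✓  G6:✓
Every gardener in the restrictor has a witness.

True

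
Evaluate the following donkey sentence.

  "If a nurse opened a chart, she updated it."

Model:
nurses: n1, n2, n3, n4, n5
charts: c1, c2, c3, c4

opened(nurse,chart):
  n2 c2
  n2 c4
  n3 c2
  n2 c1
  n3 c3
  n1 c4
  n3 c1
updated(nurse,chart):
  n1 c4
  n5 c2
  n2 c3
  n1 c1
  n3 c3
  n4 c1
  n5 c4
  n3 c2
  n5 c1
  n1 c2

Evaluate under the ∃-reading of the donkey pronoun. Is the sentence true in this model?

"it" takes "a chart" as antecedent — a donkey pronoun bound across the clause boundary.
Weak reading: every nurse n with some opened-chart has at least one opened-chart c such that updated(n,c).
Per nurse: n1:✓  n2:✗  n3:✓
n2 has no witness among its opened-charts.

False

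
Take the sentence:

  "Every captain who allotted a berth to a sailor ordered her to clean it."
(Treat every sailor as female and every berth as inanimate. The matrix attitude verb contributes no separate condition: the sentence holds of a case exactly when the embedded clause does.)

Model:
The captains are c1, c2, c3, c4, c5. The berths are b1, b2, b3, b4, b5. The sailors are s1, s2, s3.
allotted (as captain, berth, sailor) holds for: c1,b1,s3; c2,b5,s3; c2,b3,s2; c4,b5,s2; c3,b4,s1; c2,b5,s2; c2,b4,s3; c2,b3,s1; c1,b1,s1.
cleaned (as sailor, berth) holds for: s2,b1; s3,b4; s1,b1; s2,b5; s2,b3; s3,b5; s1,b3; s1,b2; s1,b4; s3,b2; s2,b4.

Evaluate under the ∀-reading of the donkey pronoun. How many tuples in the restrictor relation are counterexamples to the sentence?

"her" takes "a sailor" as antecedent and "it" takes "a berth"; both are donkey pronouns co-varying with the restrictor.
Strong reading: for every (c,b,s) with allotted(c,b,s), cleaned(s,b).
Restrictor triples: (c1,b1,s1)→cleaned(s1,b1) ✓  (c1,b1,s3)→cleaned(s3,b1) ✗  (c2,b3,s1)→cleaned(s1,b3) ✓  (c2,b3,s2)→cleaned(s2,b3) ✓  (c2,b4,s3)→cleaned(s3,b4) ✓  (c2,b5,s2)→cleaned(s2,b5) ✓  (c2,b5,s3)→cleaned(s3,b5) ✓  (c3,b4,s1)→cleaned(s1,b4) ✓  (c4,b5,s2)→cleaned(s2,b5) ✓
Counterexamples (restrictor triples failing the scope): 1.

1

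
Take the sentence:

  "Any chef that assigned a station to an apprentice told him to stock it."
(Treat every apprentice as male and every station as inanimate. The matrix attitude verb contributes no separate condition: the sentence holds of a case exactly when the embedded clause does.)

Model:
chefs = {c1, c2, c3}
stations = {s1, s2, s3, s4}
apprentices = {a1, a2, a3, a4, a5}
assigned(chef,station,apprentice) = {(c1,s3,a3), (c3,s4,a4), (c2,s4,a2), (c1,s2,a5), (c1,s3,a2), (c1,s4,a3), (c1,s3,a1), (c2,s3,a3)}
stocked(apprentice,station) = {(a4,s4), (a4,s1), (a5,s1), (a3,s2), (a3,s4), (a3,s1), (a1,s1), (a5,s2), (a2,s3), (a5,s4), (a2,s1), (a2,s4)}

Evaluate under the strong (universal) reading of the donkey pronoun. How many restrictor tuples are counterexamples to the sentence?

3

"him" takes "an apprentice" as antecedent and "it" takes "a station"; both are donkey pronouns co-varying with the restrictor.
Strong reading: for every (c,s,a) with assigned(c,s,a), stocked(a,s).
Restrictor triples: (c1,s2,a5)→stocked(a5,s2) ✓  (c1,s3,a1)→stocked(a1,s3) ✗  (c1,s3,a2)→stocked(a2,s3) ✓  (c1,s3,a3)→stocked(a3,s3) ✗  (c1,s4,a3)→stocked(a3,s4) ✓  (c2,s3,a3)→stocked(a3,s3) ✗  (c2,s4,a2)→stocked(a2,s4) ✓  (c3,s4,a4)→stocked(a4,s4) ✓
Counterexamples (restrictor triples failing the scope): 3.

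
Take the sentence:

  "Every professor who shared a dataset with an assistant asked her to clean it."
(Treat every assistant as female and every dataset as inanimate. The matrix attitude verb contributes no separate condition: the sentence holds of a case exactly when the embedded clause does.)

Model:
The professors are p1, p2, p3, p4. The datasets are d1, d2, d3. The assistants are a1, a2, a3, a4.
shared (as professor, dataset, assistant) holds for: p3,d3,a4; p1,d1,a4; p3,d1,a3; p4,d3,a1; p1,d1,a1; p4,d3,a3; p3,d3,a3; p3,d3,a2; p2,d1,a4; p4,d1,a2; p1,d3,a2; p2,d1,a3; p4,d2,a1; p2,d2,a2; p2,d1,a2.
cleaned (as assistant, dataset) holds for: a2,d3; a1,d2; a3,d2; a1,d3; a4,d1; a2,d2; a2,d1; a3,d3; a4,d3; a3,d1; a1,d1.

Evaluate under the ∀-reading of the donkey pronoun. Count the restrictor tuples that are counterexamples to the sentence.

"her" takes "an assistant" as antecedent and "it" takes "a dataset"; both are donkey pronouns co-varying with the restrictor.
Strong reading: for every (p,d,a) with shared(p,d,a), cleaned(a,d).
Restrictor triples: (p1,d1,a1)→cleaned(a1,d1) ✓  (p1,d1,a4)→cleaned(a4,d1) ✓  (p1,d3,a2)→cleaned(a2,d3) ✓  (p2,d1,a2)→cleaned(a2,d1) ✓  (p2,d1,a3)→cleaned(a3,d1) ✓  (p2,d1,a4)→cleaned(a4,d1) ✓  (p2,d2,a2)→cleaned(a2,d2) ✓  (p3,d1,a3)→cleaned(a3,d1) ✓  (p3,d3,a2)→cleaned(a2,d3) ✓  (p3,d3,a3)→cleaned(a3,d3) ✓  (p3,d3,a4)→cleaned(a4,d3) ✓  (p4,d1,a2)→cleaned(a2,d1) ✓  (p4,d2,a1)→cleaned(a1,d2) ✓  (p4,d3,a1)→cleaned(a1,d3) ✓  (p4,d3,a3)→cleaned(a3,d3) ✓
Counterexamples (restrictor triples failing the scope): 0.

0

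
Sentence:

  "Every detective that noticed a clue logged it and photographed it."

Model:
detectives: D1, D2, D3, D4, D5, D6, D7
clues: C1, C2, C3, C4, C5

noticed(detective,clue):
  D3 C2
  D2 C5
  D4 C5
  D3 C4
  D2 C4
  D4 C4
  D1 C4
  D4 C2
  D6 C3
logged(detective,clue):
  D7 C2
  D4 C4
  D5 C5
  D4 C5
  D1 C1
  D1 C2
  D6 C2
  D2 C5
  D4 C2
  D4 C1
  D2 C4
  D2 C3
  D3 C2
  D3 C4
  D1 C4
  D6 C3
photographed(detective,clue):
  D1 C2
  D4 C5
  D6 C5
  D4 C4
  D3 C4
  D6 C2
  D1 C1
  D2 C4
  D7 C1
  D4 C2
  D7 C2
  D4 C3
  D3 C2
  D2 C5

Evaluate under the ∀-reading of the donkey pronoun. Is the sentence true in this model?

"it" takes "a clue" as antecedent — a donkey pronoun bound across the clause boundary.
Strong reading: for every (d,c) with noticed(d,c), logged(d,c) ∧ photographed(d,c).
Restrictor pairs: (D1,C4) ✗  (D2,C4) ✓  (D2,C5) ✓  (D3,C2) ✓  (D3,C4) ✓  (D4,C2) ✓  (D4,C4) ✓  (D4,C5) ✓  (D6,C3) ✗
Counterexample: (D1,C4) is in noticed but fails the scope.

False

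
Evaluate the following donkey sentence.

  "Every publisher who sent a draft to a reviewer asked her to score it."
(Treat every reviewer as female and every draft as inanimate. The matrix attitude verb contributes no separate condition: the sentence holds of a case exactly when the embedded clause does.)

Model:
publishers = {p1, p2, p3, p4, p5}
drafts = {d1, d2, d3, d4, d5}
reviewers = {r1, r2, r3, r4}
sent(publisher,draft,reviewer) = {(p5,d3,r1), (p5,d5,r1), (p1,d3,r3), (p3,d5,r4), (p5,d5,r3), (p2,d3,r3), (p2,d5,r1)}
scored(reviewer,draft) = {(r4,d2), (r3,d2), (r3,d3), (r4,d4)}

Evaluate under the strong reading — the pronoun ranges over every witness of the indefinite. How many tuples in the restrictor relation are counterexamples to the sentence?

"her" takes "a reviewer" as antecedent and "it" takes "a draft"; both are donkey pronouns co-varying with the restrictor.
Strong reading: for every (p,d,r) with sent(p,d,r), scored(r,d).
Restrictor triples: (p1,d3,r3)→scored(r3,d3) ✓  (p2,d3,r3)→scored(r3,d3) ✓  (p2,d5,r1)→scored(r1,d5) ✗  (p3,d5,r4)→scored(r4,d5) ✗  (p5,d3,r1)→scored(r1,d3) ✗  (p5,d5,r1)→scored(r1,d5) ✗  (p5,d5,r3)→scored(r3,d5) ✗
Counterexamples (restrictor triples failing the scope): 5.

5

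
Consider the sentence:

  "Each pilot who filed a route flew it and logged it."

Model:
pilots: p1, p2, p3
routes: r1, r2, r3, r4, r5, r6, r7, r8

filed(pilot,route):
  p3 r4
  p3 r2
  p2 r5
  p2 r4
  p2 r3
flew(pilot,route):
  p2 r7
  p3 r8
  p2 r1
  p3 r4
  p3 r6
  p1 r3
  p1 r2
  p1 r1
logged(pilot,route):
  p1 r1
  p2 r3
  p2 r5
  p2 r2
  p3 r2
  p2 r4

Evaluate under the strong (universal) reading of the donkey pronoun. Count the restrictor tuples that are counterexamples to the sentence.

"it" takes "a route" as antecedent — a donkey pronoun bound across the clause boundary.
Strong reading: for every (p,r) with filed(p,r), flew(p,r) ∧ logged(p,r).
Restrictor pairs: (p2,r3) ✗  (p2,r4) ✗  (p2,r5) ✗  (p3,r2) ✗  (p3,r4) ✗
Counterexamples (restrictor pairs failing the scope): 5.

5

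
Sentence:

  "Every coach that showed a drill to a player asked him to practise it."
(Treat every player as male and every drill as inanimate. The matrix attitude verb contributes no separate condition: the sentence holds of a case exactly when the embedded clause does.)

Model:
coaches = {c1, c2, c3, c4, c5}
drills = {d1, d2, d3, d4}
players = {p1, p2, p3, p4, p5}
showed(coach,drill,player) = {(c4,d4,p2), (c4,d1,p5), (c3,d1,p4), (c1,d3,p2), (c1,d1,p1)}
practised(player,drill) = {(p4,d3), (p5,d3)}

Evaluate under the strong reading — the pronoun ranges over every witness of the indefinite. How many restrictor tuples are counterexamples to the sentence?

"him" takes "a player" as antecedent and "it" takes "a drill"; both are donkey pronouns co-varying with the restrictor.
Strong reading: for every (c,d,p) with showed(c,d,p), practised(p,d).
Restrictor triples: (c1,d1,p1)→practised(p1,d1) ✗  (c1,d3,p2)→practised(p2,d3) ✗  (c3,d1,p4)→practised(p4,d1) ✗  (c4,d1,p5)→practised(p5,d1) ✗  (c4,d4,p2)→practised(p2,d4) ✗
Counterexamples (restrictor triples failing the scope): 5.

5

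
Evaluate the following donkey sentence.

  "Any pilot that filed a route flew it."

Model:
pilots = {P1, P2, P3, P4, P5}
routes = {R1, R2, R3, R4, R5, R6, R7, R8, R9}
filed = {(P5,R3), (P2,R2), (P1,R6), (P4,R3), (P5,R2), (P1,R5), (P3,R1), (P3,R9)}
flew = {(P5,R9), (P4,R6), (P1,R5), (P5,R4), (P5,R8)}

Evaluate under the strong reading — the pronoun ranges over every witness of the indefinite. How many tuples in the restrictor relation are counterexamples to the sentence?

7

"it" takes "a route" as antecedent — a donkey pronoun bound across the clause boundary.
Strong reading: for every (p,r) with filed(p,r), flew(p,r).
Restrictor pairs: (P1,R5) ✓  (P1,R6) ✗  (P2,R2) ✗  (P3,R1) ✗  (P3,R9) ✗  (P4,R3) ✗  (P5,R2) ✗  (P5,R3) ✗
Counterexamples (restrictor pairs failing the scope): 7.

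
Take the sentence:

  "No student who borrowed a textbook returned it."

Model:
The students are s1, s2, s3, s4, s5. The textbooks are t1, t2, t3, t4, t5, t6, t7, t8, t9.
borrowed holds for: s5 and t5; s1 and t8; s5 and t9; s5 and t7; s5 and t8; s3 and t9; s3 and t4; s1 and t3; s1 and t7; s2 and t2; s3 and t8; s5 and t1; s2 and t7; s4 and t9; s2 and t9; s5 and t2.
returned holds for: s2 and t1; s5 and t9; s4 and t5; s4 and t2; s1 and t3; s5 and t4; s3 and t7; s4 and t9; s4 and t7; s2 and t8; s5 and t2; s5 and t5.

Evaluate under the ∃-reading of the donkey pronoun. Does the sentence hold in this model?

"it" takes "a textbook" as antecedent — a donkey pronoun bound across the clause boundary.
Truth condition: for no (s,t) with borrowed(s,t) does returned(s,t) hold.
Restrictor pairs — does the scope hold? (s1,t3):holds  (s1,t7):fails  (s1,t8):fails  (s2,t2):fails  (s2,t7):fails  (s2,t9):fails  (s3,t4):fails  (s3,t8):fails  (s3,t9):fails  (s4,t9):holds  (s5,t1):fails  (s5,t2):holds  (s5,t5):holds  (s5,t7):fails  (s5,t8):fails  (s5,t9):holds
Scope holds for 5 pair(s), so the sentence is false.

False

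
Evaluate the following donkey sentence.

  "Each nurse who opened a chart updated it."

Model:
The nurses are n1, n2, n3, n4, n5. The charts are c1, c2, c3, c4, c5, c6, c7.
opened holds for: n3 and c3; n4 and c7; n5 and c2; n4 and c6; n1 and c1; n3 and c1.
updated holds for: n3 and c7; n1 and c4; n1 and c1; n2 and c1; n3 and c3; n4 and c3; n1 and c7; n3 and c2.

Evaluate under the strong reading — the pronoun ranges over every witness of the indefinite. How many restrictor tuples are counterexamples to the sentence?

4

"it" takes "a chart" as antecedent — a donkey pronoun bound across the clause boundary.
Strong reading: for every (n,c) with opened(n,c), updated(n,c).
Restrictor pairs: (n1,c1) ✓  (n3,c1) ✗  (n3,c3) ✓  (n4,c6) ✗  (n4,c7) ✗  (n5,c2) ✗
Counterexamples (restrictor pairs failing the scope): 4.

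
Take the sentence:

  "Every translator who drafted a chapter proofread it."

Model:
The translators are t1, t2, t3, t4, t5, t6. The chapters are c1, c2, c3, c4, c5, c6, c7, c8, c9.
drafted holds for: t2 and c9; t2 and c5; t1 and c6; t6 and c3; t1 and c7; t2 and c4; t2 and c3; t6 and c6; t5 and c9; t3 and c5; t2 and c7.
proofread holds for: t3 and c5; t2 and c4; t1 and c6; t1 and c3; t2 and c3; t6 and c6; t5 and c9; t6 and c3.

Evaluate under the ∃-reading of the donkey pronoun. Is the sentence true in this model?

"it" takes "a chapter" as antecedent — a donkey pronoun bound across the clause boundary.
Weak reading: every translator t with some drafted-chapter has at least one drafted-chapter c such that proofread(t,c).
Per translator: t1:✓  t2:✓  t3:✓  t5:✓  t6:✓
Every translator in the restrictor has a witness.

True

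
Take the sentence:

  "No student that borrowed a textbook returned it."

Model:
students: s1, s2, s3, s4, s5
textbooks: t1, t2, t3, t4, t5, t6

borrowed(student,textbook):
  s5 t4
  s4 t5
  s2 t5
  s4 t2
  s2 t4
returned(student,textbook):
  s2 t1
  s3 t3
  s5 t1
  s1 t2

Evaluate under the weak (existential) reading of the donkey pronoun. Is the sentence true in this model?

"it" takes "a textbook" as antecedent — a donkey pronoun bound across the clause boundary.
Truth condition: for no (s,t) with borrowed(s,t) does returned(s,t) hold.
Restrictor pairs — does the scope hold? (s2,t4):fails  (s2,t5):fails  (s4,t2):fails  (s4,t5):fails  (s5,t4):fails
Scope holds for no restrictor pair, so the sentence is true.

True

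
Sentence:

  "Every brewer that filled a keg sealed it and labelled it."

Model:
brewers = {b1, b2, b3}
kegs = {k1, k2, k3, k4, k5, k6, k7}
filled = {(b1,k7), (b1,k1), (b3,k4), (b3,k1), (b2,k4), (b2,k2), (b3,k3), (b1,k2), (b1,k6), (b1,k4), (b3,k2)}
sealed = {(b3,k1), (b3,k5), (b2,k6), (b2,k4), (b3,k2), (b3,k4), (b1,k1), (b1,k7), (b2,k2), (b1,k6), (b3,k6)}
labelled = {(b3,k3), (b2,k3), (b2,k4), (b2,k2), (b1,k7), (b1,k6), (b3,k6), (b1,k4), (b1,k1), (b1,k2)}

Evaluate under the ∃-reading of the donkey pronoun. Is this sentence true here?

"it" takes "a keg" as antecedent — a donkey pronoun bound across the clause boundary.
Weak reading: every brewer b with some filled-keg has at least one filled-keg k such that sealed(b,k) ∧ labelled(b,k).
Per brewer: b1:✓  b2:✓  b3:✗
b3 has no witness among its filled-kegs.

False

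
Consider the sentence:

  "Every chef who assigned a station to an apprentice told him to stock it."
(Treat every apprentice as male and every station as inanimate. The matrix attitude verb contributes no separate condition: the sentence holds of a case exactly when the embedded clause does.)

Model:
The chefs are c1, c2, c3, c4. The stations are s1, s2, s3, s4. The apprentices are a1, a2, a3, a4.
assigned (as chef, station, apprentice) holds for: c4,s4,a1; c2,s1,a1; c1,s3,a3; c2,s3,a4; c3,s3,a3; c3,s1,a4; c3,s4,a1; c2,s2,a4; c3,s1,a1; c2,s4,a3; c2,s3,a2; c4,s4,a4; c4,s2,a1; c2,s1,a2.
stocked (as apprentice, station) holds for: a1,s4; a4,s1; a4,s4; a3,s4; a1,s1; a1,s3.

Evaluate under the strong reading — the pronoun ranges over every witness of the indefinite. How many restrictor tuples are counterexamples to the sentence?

"him" takes "an apprentice" as antecedent and "it" takes "a station"; both are donkey pronouns co-varying with the restrictor.
Strong reading: for every (c,s,a) with assigned(c,s,a), stocked(a,s).
Restrictor triples: (c1,s3,a3)→stocked(a3,s3) ✗  (c2,s1,a1)→stocked(a1,s1) ✓  (c2,s1,a2)→stocked(a2,s1) ✗  (c2,s2,a4)→stocked(a4,s2) ✗  (c2,s3,a2)→stocked(a2,s3) ✗  (c2,s3,a4)→stocked(a4,s3) ✗  (c2,s4,a3)→stocked(a3,s4) ✓  (c3,s1,a1)→stocked(a1,s1) ✓  (c3,s1,a4)→stocked(a4,s1) ✓  (c3,s3,a3)→stocked(a3,s3) ✗  (c3,s4,a1)→stocked(a1,s4) ✓  (c4,s2,a1)→stocked(a1,s2) ✗  (c4,s4,a1)→stocked(a1,s4) ✓  (c4,s4,a4)→stocked(a4,s4) ✓
Counterexamples (restrictor triples failing the scope): 7.

7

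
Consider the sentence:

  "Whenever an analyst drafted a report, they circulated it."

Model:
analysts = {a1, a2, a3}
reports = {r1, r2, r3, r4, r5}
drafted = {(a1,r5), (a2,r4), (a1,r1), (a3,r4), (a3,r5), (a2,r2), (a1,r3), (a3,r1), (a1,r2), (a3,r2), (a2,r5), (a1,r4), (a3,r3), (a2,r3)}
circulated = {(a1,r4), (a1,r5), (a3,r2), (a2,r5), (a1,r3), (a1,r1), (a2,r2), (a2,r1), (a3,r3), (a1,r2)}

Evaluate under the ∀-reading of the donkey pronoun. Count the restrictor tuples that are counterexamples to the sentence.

"it" takes "a report" as antecedent — a donkey pronoun bound across the clause boundary.
Strong reading: for every (a,r) with drafted(a,r), circulated(a,r).
Restrictor pairs: (a1,r1) ✓  (a1,r2) ✓  (a1,r3) ✓  (a1,r4) ✓  (a1,r5) ✓  (a2,r2) ✓  (a2,r3) ✗  (a2,r4) ✗  (a2,r5) ✓  (a3,r1) ✗  (a3,r2) ✓  (a3,r3) ✓  (a3,r4) ✗  (a3,r5) ✗
Counterexamples (restrictor pairs failing the scope): 5.

5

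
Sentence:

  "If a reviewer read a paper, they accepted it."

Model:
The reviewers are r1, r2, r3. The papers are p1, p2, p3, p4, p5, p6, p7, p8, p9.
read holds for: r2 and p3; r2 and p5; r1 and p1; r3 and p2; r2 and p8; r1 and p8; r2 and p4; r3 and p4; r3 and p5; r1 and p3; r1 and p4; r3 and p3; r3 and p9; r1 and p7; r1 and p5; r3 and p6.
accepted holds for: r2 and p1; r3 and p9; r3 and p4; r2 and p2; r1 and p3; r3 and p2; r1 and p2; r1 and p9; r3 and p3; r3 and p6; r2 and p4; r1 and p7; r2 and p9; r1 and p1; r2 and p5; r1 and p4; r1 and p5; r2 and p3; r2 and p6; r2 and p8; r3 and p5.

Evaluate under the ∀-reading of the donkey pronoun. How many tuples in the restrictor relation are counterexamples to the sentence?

"it" takes "a paper" as antecedent — a donkey pronoun bound across the clause boundary.
Strong reading: for every (r,p) with read(r,p), accepted(r,p).
Restrictor pairs: (r1,p1) ✓  (r1,p3) ✓  (r1,p4) ✓  (r1,p5) ✓  (r1,p7) ✓  (r1,p8) ✗  (r2,p3) ✓  (r2,p4) ✓  (r2,p5) ✓  (r2,p8) ✓  (r3,p2) ✓  (r3,p3) ✓  (r3,p4) ✓  (r3,p5) ✓  (r3,p6) ✓  (r3,p9) ✓
Counterexamples (restrictor pairs failing the scope): 1.

1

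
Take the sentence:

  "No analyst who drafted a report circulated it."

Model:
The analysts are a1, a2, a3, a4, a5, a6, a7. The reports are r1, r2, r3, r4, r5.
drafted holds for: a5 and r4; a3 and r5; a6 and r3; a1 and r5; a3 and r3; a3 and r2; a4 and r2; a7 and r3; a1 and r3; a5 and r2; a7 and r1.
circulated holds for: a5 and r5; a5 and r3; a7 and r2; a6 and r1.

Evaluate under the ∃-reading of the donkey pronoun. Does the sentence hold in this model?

"it" takes "a report" as antecedent — a donkey pronoun bound across the clause boundary.
Truth condition: for no (a,r) with drafted(a,r) does circulated(a,r) hold.
Restrictor pairs — does the scope hold? (a1,r3):fails  (a1,r5):fails  (a3,r2):fails  (a3,r3):fails  (a3,r5):fails  (a4,r2):fails  (a5,r2):fails  (a5,r4):fails  (a6,r3):fails  (a7,r1):fails  (a7,r3):fails
Scope holds for no restrictor pair, so the sentence is true.

True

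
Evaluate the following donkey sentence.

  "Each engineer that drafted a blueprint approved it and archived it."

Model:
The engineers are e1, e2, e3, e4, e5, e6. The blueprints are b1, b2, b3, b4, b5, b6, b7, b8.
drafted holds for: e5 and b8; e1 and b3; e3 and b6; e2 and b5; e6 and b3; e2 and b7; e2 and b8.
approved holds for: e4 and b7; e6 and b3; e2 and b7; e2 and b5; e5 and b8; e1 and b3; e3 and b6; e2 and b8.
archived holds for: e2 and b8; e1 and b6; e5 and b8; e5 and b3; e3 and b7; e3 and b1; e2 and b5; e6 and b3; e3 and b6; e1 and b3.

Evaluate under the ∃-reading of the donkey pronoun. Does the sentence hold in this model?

True

"it" takes "a blueprint" as antecedent — a donkey pronoun bound across the clause boundary.
Weak reading: every engineer e with some drafted-blueprint has at least one drafted-blueprint b such that approved(e,b) ∧ archived(e,b).
Per engineer: e1:✓  e2:✓  e3:✓  e5:✓  e6:✓
Every engineer in the restrictor has a witness.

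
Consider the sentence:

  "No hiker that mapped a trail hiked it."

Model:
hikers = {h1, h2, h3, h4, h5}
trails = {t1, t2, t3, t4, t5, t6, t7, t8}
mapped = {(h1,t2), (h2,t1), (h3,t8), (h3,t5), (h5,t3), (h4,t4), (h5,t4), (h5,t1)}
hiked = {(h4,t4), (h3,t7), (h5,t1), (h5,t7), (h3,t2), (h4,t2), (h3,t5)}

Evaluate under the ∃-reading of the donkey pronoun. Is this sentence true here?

False

"it" takes "a trail" as antecedent — a donkey pronoun bound across the clause boundary.
Truth condition: for no (h,t) with mapped(h,t) does hiked(h,t) hold.
Restrictor pairs — does the scope hold? (h1,t2):fails  (h2,t1):fails  (h3,t5):holds  (h3,t8):fails  (h4,t4):holds  (h5,t1):holds  (h5,t3):fails  (h5,t4):fails
Scope holds for 3 pair(s), so the sentence is false.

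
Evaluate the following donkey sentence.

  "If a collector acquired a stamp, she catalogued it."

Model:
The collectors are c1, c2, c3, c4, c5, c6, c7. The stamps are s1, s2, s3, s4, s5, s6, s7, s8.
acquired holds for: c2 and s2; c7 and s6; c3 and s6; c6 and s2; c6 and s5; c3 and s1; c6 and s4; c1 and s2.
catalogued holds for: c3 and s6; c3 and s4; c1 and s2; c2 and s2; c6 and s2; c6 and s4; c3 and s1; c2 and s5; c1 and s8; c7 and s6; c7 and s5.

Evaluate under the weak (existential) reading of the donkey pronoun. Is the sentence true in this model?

True

"it" takes "a stamp" as antecedent — a donkey pronoun bound across the clause boundary.
Weak reading: every collector c with some acquired-stamp has at least one acquired-stamp s such that catalogued(c,s).
Per collector: c1:✓  c2:✓  c3:✓  c6:✓  c7:✓
Every collector in the restrictor has a witness.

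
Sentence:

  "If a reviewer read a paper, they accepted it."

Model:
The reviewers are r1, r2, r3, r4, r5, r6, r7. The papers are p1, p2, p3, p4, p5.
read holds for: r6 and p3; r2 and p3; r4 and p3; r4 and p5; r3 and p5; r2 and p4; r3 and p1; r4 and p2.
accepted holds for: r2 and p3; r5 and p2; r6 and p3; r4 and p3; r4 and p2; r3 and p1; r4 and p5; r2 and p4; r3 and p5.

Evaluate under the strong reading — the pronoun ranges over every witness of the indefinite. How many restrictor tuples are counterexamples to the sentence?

0

"it" takes "a paper" as antecedent — a donkey pronoun bound across the clause boundary.
Strong reading: for every (r,p) with read(r,p), accepted(r,p).
Restrictor pairs: (r2,p3) ✓  (r2,p4) ✓  (r3,p1) ✓  (r3,p5) ✓  (r4,p2) ✓  (r4,p3) ✓  (r4,p5) ✓  (r6,p3) ✓
Counterexamples (restrictor pairs failing the scope): 0.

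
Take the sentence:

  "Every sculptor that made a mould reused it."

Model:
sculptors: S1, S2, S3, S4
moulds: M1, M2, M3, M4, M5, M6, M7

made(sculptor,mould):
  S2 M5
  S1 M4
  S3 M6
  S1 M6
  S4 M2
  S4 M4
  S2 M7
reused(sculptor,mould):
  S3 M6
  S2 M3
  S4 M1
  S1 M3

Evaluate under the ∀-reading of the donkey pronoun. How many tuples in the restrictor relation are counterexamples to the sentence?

"it" takes "a mould" as antecedent — a donkey pronoun bound across the clause boundary.
Strong reading: for every (s,m) with made(s,m), reused(s,m).
Restrictor pairs: (S1,M4) ✗  (S1,M6) ✗  (S2,M5) ✗  (S2,M7) ✗  (S3,M6) ✓  (S4,M2) ✗  (S4,M4) ✗
Counterexamples (restrictor pairs failing the scope): 6.

6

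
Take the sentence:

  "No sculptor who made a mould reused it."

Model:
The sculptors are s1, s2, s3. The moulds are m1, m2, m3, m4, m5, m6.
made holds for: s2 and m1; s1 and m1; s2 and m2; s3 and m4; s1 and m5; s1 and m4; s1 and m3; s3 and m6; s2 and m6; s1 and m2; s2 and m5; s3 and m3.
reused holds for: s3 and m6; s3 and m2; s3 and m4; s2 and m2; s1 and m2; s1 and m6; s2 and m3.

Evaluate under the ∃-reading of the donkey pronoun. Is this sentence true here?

False

"it" takes "a mould" as antecedent — a donkey pronoun bound across the clause boundary.
Truth condition: for no (s,m) with made(s,m) does reused(s,m) hold.
Restrictor pairs — does the scope hold? (s1,m1):fails  (s1,m2):holds  (s1,m3):fails  (s1,m4):fails  (s1,m5):fails  (s2,m1):fails  (s2,m2):holds  (s2,m5):fails  (s2,m6):fails  (s3,m3):fails  (s3,m4):holds  (s3,m6):holds
Scope holds for 4 pair(s), so the sentence is false.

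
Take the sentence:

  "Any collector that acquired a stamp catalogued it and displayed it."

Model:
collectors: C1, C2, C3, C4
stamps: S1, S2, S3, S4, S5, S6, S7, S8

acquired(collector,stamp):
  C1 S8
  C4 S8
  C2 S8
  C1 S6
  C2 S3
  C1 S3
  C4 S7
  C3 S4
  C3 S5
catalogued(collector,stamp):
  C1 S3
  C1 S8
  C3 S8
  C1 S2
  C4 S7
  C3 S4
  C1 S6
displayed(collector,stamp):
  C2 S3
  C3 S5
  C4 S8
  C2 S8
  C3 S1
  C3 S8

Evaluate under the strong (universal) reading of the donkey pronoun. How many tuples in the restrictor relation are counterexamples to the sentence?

9

"it" takes "a stamp" as antecedent — a donkey pronoun bound across the clause boundary.
Strong reading: for every (c,s) with acquired(c,s), catalogued(c,s) ∧ displayed(c,s).
Restrictor pairs: (C1,S3) ✗  (C1,S6) ✗  (C1,S8) ✗  (C2,S3) ✗  (C2,S8) ✗  (C3,S4) ✗  (C3,S5) ✗  (C4,S7) ✗  (C4,S8) ✗
Counterexamples (restrictor pairs failing the scope): 9.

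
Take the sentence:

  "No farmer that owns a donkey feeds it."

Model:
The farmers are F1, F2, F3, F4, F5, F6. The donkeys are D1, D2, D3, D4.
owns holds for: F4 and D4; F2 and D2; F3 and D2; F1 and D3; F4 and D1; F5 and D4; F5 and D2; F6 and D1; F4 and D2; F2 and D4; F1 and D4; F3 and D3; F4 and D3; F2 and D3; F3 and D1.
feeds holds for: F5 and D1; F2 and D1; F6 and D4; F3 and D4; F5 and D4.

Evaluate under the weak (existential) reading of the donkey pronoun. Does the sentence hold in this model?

"it" takes "a donkey" as antecedent — a donkey pronoun bound across the clause boundary.
Truth condition: for no (f,d) with owns(f,d) does feeds(f,d) hold.
Restrictor pairs — does the scope hold? (F1,D3):fails  (F1,D4):fails  (F2,D2):fails  (F2,D3):fails  (F2,D4):fails  (F3,D1):fails  (F3,D2):fails  (F3,D3):fails  (F4,D1):fails  (F4,D2):fails  (F4,D3):fails  (F4,D4):fails  (F5,D2):fails  (F5,D4):holds  (F6,D1):fails
Scope holds for 1 pair(s), so the sentence is false.

False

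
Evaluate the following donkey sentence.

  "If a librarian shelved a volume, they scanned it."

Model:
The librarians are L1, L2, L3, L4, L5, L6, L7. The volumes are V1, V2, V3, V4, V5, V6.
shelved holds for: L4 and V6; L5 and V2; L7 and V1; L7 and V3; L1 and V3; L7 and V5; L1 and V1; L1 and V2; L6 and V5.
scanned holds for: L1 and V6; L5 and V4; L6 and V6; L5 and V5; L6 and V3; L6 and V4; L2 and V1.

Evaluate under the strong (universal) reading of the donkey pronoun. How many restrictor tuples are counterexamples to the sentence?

9

"it" takes "a volume" as antecedent — a donkey pronoun bound across the clause boundary.
Strong reading: for every (l,v) with shelved(l,v), scanned(l,v).
Restrictor pairs: (L1,V1) ✗  (L1,V2) ✗  (L1,V3) ✗  (L4,V6) ✗  (L5,V2) ✗  (L6,V5) ✗  (L7,V1) ✗  (L7,V3) ✗  (L7,V5) ✗
Counterexamples (restrictor pairs failing the scope): 9.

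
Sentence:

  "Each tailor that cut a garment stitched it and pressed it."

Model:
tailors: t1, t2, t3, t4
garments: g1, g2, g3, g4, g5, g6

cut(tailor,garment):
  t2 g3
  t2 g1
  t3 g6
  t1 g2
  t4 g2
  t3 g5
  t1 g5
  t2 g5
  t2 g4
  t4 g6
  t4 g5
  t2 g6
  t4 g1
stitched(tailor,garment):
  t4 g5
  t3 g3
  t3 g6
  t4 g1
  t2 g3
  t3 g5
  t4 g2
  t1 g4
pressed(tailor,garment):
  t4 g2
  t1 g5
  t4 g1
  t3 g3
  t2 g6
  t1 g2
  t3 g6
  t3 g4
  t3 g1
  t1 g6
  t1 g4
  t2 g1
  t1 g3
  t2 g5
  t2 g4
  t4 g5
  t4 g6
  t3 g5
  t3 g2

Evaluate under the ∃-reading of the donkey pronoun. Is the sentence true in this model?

False

"it" takes "a garment" as antecedent — a donkey pronoun bound across the clause boundary.
Weak reading: every tailor t with some cut-garment has at least one cut-garment g such that stitched(t,g) ∧ pressed(t,g).
Per tailor: t1:✗  t2:✗  t3:✓  t4:✓
t1 has no witness among its cut-garments.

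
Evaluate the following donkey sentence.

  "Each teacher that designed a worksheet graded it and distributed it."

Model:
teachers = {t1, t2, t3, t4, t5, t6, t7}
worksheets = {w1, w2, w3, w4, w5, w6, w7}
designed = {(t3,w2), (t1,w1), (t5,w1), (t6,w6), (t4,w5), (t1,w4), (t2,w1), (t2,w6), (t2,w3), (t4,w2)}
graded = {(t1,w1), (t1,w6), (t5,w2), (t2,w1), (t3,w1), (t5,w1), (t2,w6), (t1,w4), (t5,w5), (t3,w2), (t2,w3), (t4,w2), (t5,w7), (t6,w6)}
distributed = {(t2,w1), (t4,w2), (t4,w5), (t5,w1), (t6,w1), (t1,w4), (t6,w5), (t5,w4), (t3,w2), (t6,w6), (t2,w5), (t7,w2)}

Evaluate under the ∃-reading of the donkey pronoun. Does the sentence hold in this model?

"it" takes "a worksheet" as antecedent — a donkey pronoun bound across the clause boundary.
Weak reading: every teacher t with some designed-worksheet has at least one designed-worksheet w such that graded(t,w) ∧ distributed(t,w).
Per teacher: t1:✓  t2:✓  t3:✓  t4:✓  t5:✓  t6:✓
Every teacher in the restrictor has a witness.

True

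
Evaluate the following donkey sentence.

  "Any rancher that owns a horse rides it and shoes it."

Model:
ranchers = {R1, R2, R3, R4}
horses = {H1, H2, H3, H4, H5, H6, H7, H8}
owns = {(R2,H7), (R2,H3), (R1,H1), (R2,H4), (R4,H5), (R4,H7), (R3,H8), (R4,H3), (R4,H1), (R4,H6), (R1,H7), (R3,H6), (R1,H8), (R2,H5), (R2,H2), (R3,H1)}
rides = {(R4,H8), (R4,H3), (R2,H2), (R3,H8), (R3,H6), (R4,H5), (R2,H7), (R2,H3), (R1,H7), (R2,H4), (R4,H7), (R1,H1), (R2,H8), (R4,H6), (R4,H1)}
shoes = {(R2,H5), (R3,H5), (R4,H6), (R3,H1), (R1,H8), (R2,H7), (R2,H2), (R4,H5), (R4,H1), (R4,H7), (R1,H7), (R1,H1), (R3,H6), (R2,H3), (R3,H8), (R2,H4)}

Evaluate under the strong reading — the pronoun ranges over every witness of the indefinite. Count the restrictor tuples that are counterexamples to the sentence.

"it" takes "a horse" as antecedent — a donkey pronoun bound across the clause boundary.
Strong reading: for every (r,h) with owns(r,h), rides(r,h) ∧ shoes(r,h).
Restrictor pairs: (R1,H1) ✓  (R1,H7) ✓  (R1,H8) ✗  (R2,H2) ✓  (R2,H3) ✓  (R2,H4) ✓  (R2,H5) ✗  (R2,H7) ✓  (R3,H1) ✗  (R3,H6) ✓  (R3,H8) ✓  (R4,H1) ✓  (R4,H3) ✗  (R4,H5) ✓  (R4,H6) ✓  (R4,H7) ✓
Counterexamples (restrictor pairs failing the scope): 4.

4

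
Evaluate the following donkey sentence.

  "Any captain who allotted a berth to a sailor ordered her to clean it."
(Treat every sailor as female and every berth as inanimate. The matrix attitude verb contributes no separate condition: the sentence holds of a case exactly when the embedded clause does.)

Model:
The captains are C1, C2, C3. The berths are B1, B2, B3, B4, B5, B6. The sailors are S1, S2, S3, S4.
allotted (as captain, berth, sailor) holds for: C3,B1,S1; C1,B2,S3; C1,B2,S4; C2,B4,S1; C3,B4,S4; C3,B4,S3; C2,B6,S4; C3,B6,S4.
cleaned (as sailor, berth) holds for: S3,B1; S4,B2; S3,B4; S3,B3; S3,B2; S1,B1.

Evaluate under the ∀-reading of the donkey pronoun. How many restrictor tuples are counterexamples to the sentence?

"her" takes "a sailor" as antecedent and "it" takes "a berth"; both are donkey pronouns co-varying with the restrictor.
Strong reading: for every (c,b,s) with allotted(c,b,s), cleaned(s,b).
Restrictor triples: (C1,B2,S3)→cleaned(S3,B2) ✓  (C1,B2,S4)→cleaned(S4,B2) ✓  (C2,B4,S1)→cleaned(S1,B4) ✗  (C2,B6,S4)→cleaned(S4,B6) ✗  (C3,B1,S1)→cleaned(S1,B1) ✓  (C3,B4,S3)→cleaned(S3,B4) ✓  (C3,B4,S4)→cleaned(S4,B4) ✗  (C3,B6,S4)→cleaned(S4,B6) ✗
Counterexamples (restrictor triples failing the scope): 4.

4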